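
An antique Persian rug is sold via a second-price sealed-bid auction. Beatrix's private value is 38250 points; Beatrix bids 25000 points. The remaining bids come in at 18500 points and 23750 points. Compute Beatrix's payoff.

Payoff = 14500 points.

Highest competing bid: 23750 points.
Beatrix's bid 25000 points is the highest overall, so Beatrix wins and pays the second-highest bid, 23750 points.
Payoff = value − price = 38250 points − 23750 points = 14500 points.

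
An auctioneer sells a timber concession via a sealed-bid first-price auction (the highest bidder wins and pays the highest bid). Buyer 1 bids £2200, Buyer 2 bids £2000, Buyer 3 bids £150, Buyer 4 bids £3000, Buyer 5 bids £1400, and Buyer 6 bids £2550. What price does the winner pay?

Price paid: £3000.

Ranking the bids: Buyer 4 £3000, then Buyer 6 £2550, then Buyer 1 £2200, then Buyer 2 £2000, then Buyer 5 £1400, then Buyer 3 £150.
Buyer 4 is the highest bidder, so Buyer 4 wins.
Under the first-price rule, the price is the highest bid: £3000.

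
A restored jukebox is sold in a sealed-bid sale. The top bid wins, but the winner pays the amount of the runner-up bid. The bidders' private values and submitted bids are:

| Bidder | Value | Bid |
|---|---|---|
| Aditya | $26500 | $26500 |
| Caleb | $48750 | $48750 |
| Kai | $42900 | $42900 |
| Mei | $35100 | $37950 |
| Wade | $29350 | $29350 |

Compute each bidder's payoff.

Sorted high to low: Caleb $48750, then Kai $42900, then Mei $37950, then Wade $29350, then Aditya $26500.
Caleb has the top bid and wins; the price is the second-highest bid, $42900.
Caleb's payoff = $48750 − $42900 = $5850. All other bidders lose, so their payoff is 0.

Payoffs: Aditya $0, Caleb $5850, Kai $0, Mei $0, Wade $0.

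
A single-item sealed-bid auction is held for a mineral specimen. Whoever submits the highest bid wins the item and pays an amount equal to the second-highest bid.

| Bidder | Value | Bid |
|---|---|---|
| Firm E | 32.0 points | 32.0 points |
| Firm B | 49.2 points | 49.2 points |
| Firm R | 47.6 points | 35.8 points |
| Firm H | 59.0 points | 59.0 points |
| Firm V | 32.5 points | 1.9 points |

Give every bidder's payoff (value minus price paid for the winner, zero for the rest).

Firm E 0.0 points, Firm B 0.0 points, Firm R 0.0 points, Firm H 9.8 points, Firm V 0.0 points.

Ranking the bids: Firm H 59.0 points; Firm B 49.2 points; Firm R 35.8 points; Firm E 32.0 points; Firm V 1.9 points.
Firm H has the top bid and wins; the price is the second-highest bid, 49.2 points.
Firm H's payoff = 59.0 points − 49.2 points = 9.8 points. All other bidders lose, so their payoff is 0.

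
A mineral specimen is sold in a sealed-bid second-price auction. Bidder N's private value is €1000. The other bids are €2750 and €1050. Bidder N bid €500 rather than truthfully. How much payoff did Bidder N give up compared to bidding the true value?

Payoff forgone: €0.

The highest competing bid is €2750.
Bidding truthfully at €1000: the top bid is €2750 (a rival), so Bidder N loses. Payoff = €0.
Bidding €500: the top bid is €2750 (a rival), so Bidder N loses. Payoff = €0.
Regret = truthful payoff − actual payoff = €0 − €0 = €0.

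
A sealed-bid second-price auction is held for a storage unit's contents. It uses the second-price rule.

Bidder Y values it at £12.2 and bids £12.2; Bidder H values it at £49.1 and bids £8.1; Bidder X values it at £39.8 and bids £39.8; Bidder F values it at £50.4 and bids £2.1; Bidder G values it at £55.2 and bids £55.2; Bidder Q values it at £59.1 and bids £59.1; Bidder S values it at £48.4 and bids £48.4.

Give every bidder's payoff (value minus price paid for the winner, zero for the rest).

Payoffs: Bidder Y £0.0, Bidder H £0.0, Bidder X £0.0, Bidder F £0.0, Bidder G £0.0, Bidder Q £3.9, Bidder S £0.0.

Ordered from highest: Bidder Q £59.1; Bidder G £55.2; Bidder S £48.4; Bidder X £39.8; Bidder Y £12.2; Bidder H £8.1; Bidder F £2.1.
Bidder Q has the top bid and wins; the price is the second-highest bid, £55.2.
Bidder Q's payoff = £59.1 − £55.2 = £3.9. All other bidders lose, so their payoff is 0.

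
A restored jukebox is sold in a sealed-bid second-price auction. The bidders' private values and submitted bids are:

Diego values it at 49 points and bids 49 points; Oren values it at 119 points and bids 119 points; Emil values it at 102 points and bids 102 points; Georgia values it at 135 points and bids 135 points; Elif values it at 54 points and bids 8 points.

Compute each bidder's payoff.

Payoffs: Diego 0 points, Oren 0 points, Emil 0 points, Georgia 16 points, Elif 0 points.

Ordered from highest: Georgia 135 points; Oren 119 points; Emil 102 points; Diego 49 points; Elif 8 points.
Georgia has the top bid and wins; the price is the second-highest bid, 119 points.
Georgia's payoff = 135 points − 119 points = 16 points. All other bidders lose, so their payoff is 0.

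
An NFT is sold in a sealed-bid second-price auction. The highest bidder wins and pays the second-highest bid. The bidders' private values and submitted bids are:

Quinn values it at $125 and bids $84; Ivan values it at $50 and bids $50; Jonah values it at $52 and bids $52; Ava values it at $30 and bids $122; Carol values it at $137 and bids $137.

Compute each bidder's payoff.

Payoffs: Quinn $0, Ivan $0, Jonah $0, Ava $0, Carol $15.

Ranking the bids: Carol $137; Ava $122; Quinn $84; Jonah $52; Ivan $50.
Carol has the top bid and wins; the price is the second-highest bid, $122.
Carol's payoff = $137 − $122 = $15. All other bidders lose, so their payoff is 0.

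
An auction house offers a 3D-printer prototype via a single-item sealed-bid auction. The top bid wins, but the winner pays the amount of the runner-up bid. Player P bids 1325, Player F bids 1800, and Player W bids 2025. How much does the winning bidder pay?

Ranking the bids: Player W 2025, then Player F 1800, then Player P 1325.
Player W has the highest bid, so Player W wins.
The second-highest bid is 1800, so that is what Player W pays.

1800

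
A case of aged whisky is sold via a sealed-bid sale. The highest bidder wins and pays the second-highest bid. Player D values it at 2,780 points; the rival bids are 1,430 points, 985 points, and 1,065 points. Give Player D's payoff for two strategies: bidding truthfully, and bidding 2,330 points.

(a) 1,350 points  (b) 1,350 points

The highest competing bid is 1,430 points.
Bidding truthfully at 2,780 points: Player D has the top bid, wins, and pays the second-highest bid 1,430 points. Payoff = 2,780 points − 1,430 points = 1,350 points.
Bidding 2,330 points: Player D has the top bid, wins, and pays the second-highest bid 1,430 points. Payoff = 2,780 points − 1,430 points = 1,350 points.
The bid only affects whether you win, not the price — here both bids land on the same side of the top rival bid, so the deviation is payoff-neutral.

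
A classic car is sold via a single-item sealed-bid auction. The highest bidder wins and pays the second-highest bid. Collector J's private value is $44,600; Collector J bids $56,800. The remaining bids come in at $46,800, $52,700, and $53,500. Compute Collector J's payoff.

-$8,900

Highest competing bid: $53,500.
Collector J's bid $56,800 is the highest overall, so Collector J wins and pays the second-highest bid, $53,500.
Payoff = value − price = $44,600 − $53,500 = -$8,900.
Overbidding won the item at a price above value — truthful bidding would have avoided this loss.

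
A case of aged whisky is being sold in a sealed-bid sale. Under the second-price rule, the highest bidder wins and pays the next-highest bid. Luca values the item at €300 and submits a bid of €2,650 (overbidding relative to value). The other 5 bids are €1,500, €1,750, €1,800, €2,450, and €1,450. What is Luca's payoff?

-€2,150

Highest competing bid: €2,450.
Luca's bid €2,650 is the highest overall, so Luca wins and pays the second-highest bid, €2,450.
Payoff = value − price = €300 − €2,450 = -€2,150.
Overbidding won the item at a price above value — truthful bidding would have avoided this loss.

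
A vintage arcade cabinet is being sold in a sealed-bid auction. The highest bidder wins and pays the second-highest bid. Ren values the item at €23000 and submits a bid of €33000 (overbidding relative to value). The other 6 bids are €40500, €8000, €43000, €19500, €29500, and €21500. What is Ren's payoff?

€0

Highest competing bid: €43000.
Ren's bid €33000 is not the highest, so Ren loses, pays nothing, and earns zero payoff.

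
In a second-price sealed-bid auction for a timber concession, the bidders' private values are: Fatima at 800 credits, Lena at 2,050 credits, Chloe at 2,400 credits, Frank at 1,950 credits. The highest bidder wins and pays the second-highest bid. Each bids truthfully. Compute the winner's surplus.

Bids in descending order: Chloe 2,400 credits > Lena 2,050 credits > Frank 1,950 credits > Fatima 800 credits.
Chloe wins with the top bid and pays the second-highest, 2,050 credits.
Surplus = 2,400 credits − 2,050 credits = 350 credits.

Winner's surplus: 350 credits.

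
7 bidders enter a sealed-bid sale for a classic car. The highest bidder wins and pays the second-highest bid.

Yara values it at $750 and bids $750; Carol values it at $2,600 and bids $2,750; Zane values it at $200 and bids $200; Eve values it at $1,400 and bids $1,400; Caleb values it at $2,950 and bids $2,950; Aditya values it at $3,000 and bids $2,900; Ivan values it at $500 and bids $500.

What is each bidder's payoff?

Ranking the bids: Caleb $2,950; Aditya $2,900; Carol $2,750; Eve $1,400; Yara $750; Ivan $500; Zane $200.
Caleb has the top bid and wins; the price is the second-highest bid, $2,900.
Caleb's payoff = $2,950 − $2,900 = $50. All other bidders lose, so their payoff is 0.

Yara $0, Carol $0, Zane $0, Eve $0, Caleb $50, Aditya $0, Ivan $0.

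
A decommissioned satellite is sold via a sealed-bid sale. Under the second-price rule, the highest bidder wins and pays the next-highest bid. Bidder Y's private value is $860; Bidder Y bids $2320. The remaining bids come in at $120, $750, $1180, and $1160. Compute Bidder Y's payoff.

Highest competing bid: $1180.
Bidder Y's bid $2320 is the highest overall, so Bidder Y wins and pays the second-highest bid, $1180.
Payoff = value − price = $860 − $1180 = -$320.
Overbidding won the item at a price above value — truthful bidding would have avoided this loss.

Bidder Y's payoff: -$320.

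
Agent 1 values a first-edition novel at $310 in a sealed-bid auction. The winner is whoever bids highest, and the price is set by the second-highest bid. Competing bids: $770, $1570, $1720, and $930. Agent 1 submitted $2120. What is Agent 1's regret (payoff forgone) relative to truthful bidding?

$1410

The highest competing bid is $1720.
Bidding truthfully at $310: the top bid is $1720 (a rival), so Agent 1 loses. Payoff = $0.
Bidding $2120: Agent 1 has the top bid, wins, and pays the second-highest bid $1720. Payoff = $310 − $1720 = -$1410.
Regret = truthful payoff − actual payoff = $0 − -$1410 = $1410.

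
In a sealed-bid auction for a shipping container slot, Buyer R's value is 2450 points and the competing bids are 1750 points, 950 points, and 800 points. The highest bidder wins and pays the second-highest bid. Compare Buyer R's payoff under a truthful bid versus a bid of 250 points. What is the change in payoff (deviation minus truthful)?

The highest competing bid is 1750 points.
Bidding truthfully at 2450 points: Buyer R has the top bid, wins, and pays the second-highest bid 1750 points. Payoff = 2450 points − 1750 points = 700 points.
Bidding 250 points: the top bid is 1750 points (a rival), so Buyer R loses. Payoff = 0 points.
Change = 0 points − 700 points = -700 points.
Deviating from a truthful bid can only lose payoff in a second-price auction — never gain.

Payoff change: -700 points.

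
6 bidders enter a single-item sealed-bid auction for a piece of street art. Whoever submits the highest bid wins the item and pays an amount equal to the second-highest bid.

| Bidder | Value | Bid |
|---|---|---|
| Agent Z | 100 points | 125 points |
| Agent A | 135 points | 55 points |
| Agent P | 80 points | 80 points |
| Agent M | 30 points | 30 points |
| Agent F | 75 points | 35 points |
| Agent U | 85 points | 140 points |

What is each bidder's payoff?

Agent Z 0 points, Agent A 0 points, Agent P 0 points, Agent M 0 points, Agent F 0 points, Agent U -40 points.

Bids in descending order: Agent U 140 points; Agent Z 125 points; Agent P 80 points; Agent A 55 points; Agent F 35 points; Agent M 30 points.
Agent U has the top bid and wins; the price is the second-highest bid, 125 points.
Agent U's payoff = 85 points − 125 points = -40 points. All other bidders lose, so their payoff is 0.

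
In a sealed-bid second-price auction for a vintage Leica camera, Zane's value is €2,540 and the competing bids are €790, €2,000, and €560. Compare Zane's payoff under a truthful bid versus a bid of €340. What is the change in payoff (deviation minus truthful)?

Change in payoff: -€540.

The highest competing bid is €2,000.
Bidding truthfully at €2,540: Zane has the top bid, wins, and pays the second-highest bid €2,000. Payoff = €2,540 − €2,000 = €540.
Bidding €340: the top bid is €2,000 (a rival), so Zane loses. Payoff = €0.
Change = €0 − €540 = -€540.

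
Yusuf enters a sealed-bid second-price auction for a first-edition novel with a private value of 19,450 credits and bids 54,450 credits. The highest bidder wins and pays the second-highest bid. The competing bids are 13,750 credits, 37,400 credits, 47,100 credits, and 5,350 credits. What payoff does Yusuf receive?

Payoff = -27,650 credits.

Highest competing bid: 47,100 credits.
Yusuf's bid 54,450 credits is the highest overall, so Yusuf wins and pays the second-highest bid, 47,100 credits.
Payoff = value − price = 19,450 credits − 47,100 credits = -27,650 credits.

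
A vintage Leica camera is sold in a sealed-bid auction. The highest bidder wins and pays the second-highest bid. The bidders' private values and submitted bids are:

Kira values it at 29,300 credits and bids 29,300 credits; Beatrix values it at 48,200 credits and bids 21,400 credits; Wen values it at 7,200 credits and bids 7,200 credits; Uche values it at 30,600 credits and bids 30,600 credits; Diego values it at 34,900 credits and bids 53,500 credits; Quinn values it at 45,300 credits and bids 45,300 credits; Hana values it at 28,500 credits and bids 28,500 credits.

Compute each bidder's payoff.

Sorted high to low: Diego 53,500 credits, then Quinn 45,300 credits, then Uche 30,600 credits, then Kira 29,300 credits, then Hana 28,500 credits, then Beatrix 21,400 credits, then Wen 7,200 credits.
Diego has the top bid and wins; the price is the second-highest bid, 45,300 credits.
Diego's payoff = 34,900 credits − 45,300 credits = -10,400 credits. All other bidders lose, so their payoff is 0.

Kira 0 credits, Beatrix 0 credits, Wen 0 credits, Uche 0 credits, Diego -10,400 credits, Quinn 0 credits, Hana 0 credits.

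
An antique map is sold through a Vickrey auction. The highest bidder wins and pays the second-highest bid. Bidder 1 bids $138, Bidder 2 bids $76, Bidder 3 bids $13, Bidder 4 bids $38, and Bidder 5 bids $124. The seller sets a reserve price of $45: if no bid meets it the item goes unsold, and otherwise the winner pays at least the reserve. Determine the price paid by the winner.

Ranking the bids: Bidder 1 $138; Bidder 5 $124; Bidder 2 $76; Bidder 4 $38; Bidder 3 $13.
Bidder 1 has the highest bid, so Bidder 1 wins.
The second-highest bid is $124, which exceeds the reserve, so that sets the price.

Price paid: $124.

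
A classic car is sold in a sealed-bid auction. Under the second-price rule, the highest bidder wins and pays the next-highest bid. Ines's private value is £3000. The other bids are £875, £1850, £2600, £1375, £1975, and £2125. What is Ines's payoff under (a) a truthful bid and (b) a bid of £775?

Truthful: £400; alternative: £0.

The highest competing bid is £2600.
Bidding truthfully at £3000: Ines has the top bid, wins, and pays the second-highest bid £2600. Payoff = £3000 − £2600 = £400.
Bidding £775: the top bid is £2600 (a rival), so Ines loses. Payoff = £0.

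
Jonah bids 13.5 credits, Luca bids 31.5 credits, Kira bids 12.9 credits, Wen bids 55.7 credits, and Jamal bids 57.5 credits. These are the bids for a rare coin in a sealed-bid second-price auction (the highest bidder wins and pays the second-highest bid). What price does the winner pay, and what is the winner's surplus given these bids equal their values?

Bids in descending order: Jamal 57.5 credits > Wen 55.7 credits > Luca 31.5 credits > Jonah 13.5 credits > Kira 12.9 credits.
Jamal is the highest bidder, so Jamal wins.
Under the second-price rule, the price is the second-highest bid: 55.7 credits.
Surplus = 57.5 credits − 55.7 credits = 1.8 credits.

The winner pays 55.7 credits for a surplus of 1.8 credits.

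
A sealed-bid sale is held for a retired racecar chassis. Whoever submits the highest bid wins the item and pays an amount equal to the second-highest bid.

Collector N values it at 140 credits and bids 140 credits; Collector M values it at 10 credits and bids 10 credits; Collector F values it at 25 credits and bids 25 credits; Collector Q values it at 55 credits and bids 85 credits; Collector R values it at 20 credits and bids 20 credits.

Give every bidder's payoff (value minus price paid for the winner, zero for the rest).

Ordered from highest: Collector N 140 credits; Collector Q 85 credits; Collector F 25 credits; Collector R 20 credits; Collector M 10 credits.
Collector N has the top bid and wins; the price is the second-highest bid, 85 credits.
Collector N's payoff = 140 credits − 85 credits = 55 credits. All other bidders lose, so their payoff is 0.

Payoffs: Collector N 55 credits, Collector M 0 credits, Collector F 0 credits, Collector Q 0 credits, Collector R 0 credits.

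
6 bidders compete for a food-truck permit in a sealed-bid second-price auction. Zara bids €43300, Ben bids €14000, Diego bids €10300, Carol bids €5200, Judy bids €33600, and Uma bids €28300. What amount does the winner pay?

The winner pays €33600.

Bids in descending order: Zara €43300, then Judy €33600, then Uma €28300, then Ben €14000, then Diego €10300, then Carol €5200.
Zara has the highest bid, so Zara wins.
The second-highest bid is €33600, so that is what Zara pays.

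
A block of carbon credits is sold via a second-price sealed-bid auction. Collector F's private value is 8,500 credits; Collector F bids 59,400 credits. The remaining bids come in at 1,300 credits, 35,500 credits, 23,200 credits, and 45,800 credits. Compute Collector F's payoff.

Collector F's payoff: -37,300 credits.

Highest competing bid: 45,800 credits.
Collector F's bid 59,400 credits is the highest overall, so Collector F wins and pays the second-highest bid, 45,800 credits.
Payoff = value − price = 8,500 credits − 45,800 credits = -37,300 credits.
Overbidding won the item at a price above value — truthful bidding would have avoided this loss.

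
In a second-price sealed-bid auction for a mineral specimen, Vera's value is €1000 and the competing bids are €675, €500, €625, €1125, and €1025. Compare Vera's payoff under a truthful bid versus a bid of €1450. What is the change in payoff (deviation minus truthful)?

The highest competing bid is €1125.
Bidding truthfully at €1000: the top bid is €1125 (a rival), so Vera loses. Payoff = €0.
Bidding €1450: Vera has the top bid, wins, and pays the second-highest bid €1125. Payoff = €1000 − €1125 = -€125.
Change = -€125 − €0 = -€125.
Deviating from a truthful bid can only lose payoff in a second-price auction — never gain.

Change in payoff: -€125.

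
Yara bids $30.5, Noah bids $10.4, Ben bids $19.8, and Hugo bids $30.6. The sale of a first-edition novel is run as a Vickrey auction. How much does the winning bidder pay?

Ranking the bids: Hugo $30.6, then Yara $30.5, then Ben $19.8, then Noah $10.4.
Hugo has the highest bid, so Hugo wins.
The second-highest bid is $30.5, so that is what Hugo pays.

$30.5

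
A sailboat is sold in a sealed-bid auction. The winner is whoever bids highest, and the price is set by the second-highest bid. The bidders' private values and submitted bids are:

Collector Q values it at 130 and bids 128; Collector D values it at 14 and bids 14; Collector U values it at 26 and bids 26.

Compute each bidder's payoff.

Bids in descending order: Collector Q 128, then Collector U 26, then Collector D 14.
Collector Q has the top bid and wins; the price is the second-highest bid, 26.
Collector Q's payoff = 130 − 26 = 104. All other bidders lose, so their payoff is 0.

Payoffs: Collector Q 104, Collector D 0, Collector U 0.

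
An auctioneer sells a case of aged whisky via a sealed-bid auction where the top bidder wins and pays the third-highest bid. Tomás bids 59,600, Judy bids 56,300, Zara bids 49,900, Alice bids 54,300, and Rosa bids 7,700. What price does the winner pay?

The winner pays 54,300.

Ordered from highest: Tomás 59,600, then Judy 56,300, then Alice 54,300, then Zara 49,900, then Rosa 7,700.
Tomás is the highest bidder, so Tomás wins.
Under the third-price rule, the price is the third-highest bid: 54,300.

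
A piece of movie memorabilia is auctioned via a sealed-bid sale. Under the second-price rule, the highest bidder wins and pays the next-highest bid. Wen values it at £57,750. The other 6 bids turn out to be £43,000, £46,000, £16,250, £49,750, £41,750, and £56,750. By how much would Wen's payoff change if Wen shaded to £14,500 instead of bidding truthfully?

The highest competing bid is £56,750.
Bidding truthfully at £57,750: Wen has the top bid, wins, and pays the second-highest bid £56,750. Payoff = £57,750 − £56,750 = £1,000.
Bidding £14,500: the top bid is £56,750 (a rival), so Wen loses. Payoff = £0.
Change = £0 − £1,000 = -£1,000.
Deviating from a truthful bid can only lose payoff in a second-price auction — never gain.

Change in payoff: -£1,000.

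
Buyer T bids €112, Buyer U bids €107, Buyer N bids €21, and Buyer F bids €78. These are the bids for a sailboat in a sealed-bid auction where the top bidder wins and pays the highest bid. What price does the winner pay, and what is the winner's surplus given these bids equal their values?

Ordered from highest: Buyer T €112, then Buyer U €107, then Buyer F €78, then Buyer N €21.
Buyer T is the highest bidder, so Buyer T wins.
Under the first-price rule, the price is the highest bid: €112.
Surplus = €112 − €112 = €0.

Price €112; surplus €0.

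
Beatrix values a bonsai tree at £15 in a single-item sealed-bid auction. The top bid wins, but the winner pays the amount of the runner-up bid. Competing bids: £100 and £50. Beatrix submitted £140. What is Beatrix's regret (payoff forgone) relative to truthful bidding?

The highest competing bid is £100.
Bidding truthfully at £15: the top bid is £100 (a rival), so Beatrix loses. Payoff = £0.
Bidding £140: Beatrix has the top bid, wins, and pays the second-highest bid £100. Payoff = £15 − £100 = -£85.
Regret = truthful payoff − actual payoff = £0 − -£85 = £85.

£85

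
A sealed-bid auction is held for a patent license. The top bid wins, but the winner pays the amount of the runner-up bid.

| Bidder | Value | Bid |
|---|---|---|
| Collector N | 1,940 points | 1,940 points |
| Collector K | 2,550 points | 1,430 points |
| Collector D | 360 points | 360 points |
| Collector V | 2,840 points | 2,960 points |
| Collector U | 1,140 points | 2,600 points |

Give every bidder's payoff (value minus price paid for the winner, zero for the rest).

Bids in descending order: Collector V 2,960 points; Collector U 2,600 points; Collector N 1,940 points; Collector K 1,430 points; Collector D 360 points.
Collector V has the top bid and wins; the price is the second-highest bid, 2,600 points.
Collector V's payoff = 2,840 points − 2,600 points = 240 points. All other bidders lose, so their payoff is 0.

Collector N 0 points, Collector K 0 points, Collector D 0 points, Collector V 240 points, Collector U 0 points.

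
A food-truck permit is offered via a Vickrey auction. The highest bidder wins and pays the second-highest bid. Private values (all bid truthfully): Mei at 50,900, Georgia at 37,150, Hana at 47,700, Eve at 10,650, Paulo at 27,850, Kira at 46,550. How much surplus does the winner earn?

Ordered from highest: Mei 50,900 > Hana 47,700 > Kira 46,550 > Georgia 37,150 > Paulo 27,850 > Eve 10,650.
Mei wins with the top bid and pays the second-highest, 47,700.
Surplus = 50,900 − 47,700 = 3,200.

Winner's surplus: 3,200.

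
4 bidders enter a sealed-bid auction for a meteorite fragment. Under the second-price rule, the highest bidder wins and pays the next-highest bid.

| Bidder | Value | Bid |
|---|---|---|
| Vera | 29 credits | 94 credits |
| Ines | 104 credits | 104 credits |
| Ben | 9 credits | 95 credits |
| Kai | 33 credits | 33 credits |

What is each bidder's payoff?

Sorted high to low: Ines 104 credits; Ben 95 credits; Vera 94 credits; Kai 33 credits.
Ines has the top bid and wins; the price is the second-highest bid, 95 credits.
Ines's payoff = 104 credits − 95 credits = 9 credits. All other bidders lose, so their payoff is 0.

Payoffs: Vera 0 credits, Ines 9 credits, Ben 0 credits, Kai 0 credits.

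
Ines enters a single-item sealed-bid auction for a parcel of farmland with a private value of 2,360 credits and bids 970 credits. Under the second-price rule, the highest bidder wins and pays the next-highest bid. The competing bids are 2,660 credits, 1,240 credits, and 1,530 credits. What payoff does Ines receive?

Highest competing bid: 2,660 credits.
Ines's bid 970 credits is not the highest, so Ines loses, pays nothing, and earns zero payoff.

0 credits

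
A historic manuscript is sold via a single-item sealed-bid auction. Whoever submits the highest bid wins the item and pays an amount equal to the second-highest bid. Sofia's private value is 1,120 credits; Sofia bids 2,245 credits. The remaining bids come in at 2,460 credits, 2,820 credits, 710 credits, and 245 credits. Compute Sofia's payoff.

Highest competing bid: 2,820 credits.
Sofia's bid 2,245 credits is not the highest, so Sofia loses, pays nothing, and earns zero payoff.

Payoff = 0 credits.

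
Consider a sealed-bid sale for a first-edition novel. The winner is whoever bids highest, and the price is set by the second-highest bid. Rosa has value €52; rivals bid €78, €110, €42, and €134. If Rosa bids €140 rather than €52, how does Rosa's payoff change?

Change in payoff: -€82.

The highest competing bid is €134.
Bidding truthfully at €52: the top bid is €134 (a rival), so Rosa loses. Payoff = €0.
Bidding €140: Rosa has the top bid, wins, and pays the second-highest bid €134. Payoff = €52 − €134 = -€82.
Change = -€82 − €0 = -€82.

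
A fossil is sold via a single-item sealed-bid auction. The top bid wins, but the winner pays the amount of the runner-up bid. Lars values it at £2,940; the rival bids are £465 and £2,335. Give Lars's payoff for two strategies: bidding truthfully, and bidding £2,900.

Truthful: £605; alternative: £605.

The highest competing bid is £2,335.
Bidding truthfully at £2,940: Lars has the top bid, wins, and pays the second-highest bid £2,335. Payoff = £2,940 − £2,335 = £605.
Bidding £2,900: Lars has the top bid, wins, and pays the second-highest bid £2,335. Payoff = £2,940 − £2,335 = £605.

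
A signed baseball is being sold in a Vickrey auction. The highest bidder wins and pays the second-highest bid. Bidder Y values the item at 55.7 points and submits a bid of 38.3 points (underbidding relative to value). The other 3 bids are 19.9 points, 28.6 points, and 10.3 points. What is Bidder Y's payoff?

Highest competing bid: 28.6 points.
Bidder Y's bid 38.3 points is the highest overall, so Bidder Y wins and pays the second-highest bid, 28.6 points.
Payoff = value − price = 55.7 points − 28.6 points = 27.1 points.

27.1 points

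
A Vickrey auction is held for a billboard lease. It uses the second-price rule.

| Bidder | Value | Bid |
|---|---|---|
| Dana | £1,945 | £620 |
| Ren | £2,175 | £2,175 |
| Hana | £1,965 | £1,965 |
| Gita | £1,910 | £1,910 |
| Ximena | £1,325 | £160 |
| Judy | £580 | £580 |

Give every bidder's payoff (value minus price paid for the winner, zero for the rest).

Ranking the bids: Ren £2,175 > Hana £1,965 > Gita £1,910 > Dana £620 > Judy £580 > Ximena £160.
Ren has the top bid and wins; the price is the second-highest bid, £1,965.
Ren's payoff = £2,175 − £1,965 = £210. All other bidders lose, so their payoff is 0.

Dana £0, Ren £210, Hana £0, Gita £0, Ximena £0, Judy £0.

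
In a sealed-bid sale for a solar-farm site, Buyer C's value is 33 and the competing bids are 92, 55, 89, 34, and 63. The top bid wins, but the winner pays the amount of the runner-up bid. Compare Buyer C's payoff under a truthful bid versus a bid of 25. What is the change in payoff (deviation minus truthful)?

The highest competing bid is 92.
Bidding truthfully at 33: the top bid is 92 (a rival), so Buyer C loses. Payoff = 0.
Bidding 25: the top bid is 92 (a rival), so Buyer C loses. Payoff = 0.
Change = 0 − 0 = 0.
The bid only affects whether you win, not the price — here both bids land on the same side of the top rival bid, so the deviation is payoff-neutral.

Change in payoff: 0.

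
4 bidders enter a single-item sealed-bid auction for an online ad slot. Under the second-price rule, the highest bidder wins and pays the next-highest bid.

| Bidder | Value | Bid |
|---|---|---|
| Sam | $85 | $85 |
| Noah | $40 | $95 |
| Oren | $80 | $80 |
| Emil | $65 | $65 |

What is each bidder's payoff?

Bids in descending order: Noah $95, then Sam $85, then Oren $80, then Emil $65.
Noah has the top bid and wins; the price is the second-highest bid, $85.
Noah's payoff = $40 − $85 = -$45. All other bidders lose, so their payoff is 0.

Payoffs: Sam $0, Noah -$45, Oren $0, Emil $0.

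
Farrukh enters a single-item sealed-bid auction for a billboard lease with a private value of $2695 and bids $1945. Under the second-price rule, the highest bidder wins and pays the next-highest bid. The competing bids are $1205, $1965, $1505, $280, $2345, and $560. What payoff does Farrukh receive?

Payoff = $0.

Highest competing bid: $2345.
Farrukh's bid $1945 is not the highest, so Farrukh loses, pays nothing, and earns zero payoff.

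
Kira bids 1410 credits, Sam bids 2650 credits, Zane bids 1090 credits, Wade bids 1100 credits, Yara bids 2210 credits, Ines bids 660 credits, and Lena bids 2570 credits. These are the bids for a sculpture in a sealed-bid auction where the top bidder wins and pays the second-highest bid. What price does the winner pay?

Ranking the bids: Sam 2650 credits > Lena 2570 credits > Yara 2210 credits > Kira 1410 credits > Wade 1100 credits > Zane 1090 credits > Ines 660 credits.
Sam is the highest bidder, so Sam wins.
Under the second-price rule, the price is the second-highest bid: 2570 credits.

2570 credits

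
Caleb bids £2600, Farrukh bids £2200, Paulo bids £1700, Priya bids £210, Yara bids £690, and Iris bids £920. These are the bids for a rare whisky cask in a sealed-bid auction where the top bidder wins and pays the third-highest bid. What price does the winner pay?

Sorted high to low: Caleb £2600; Farrukh £2200; Paulo £1700; Iris £920; Yara £690; Priya £210.
Caleb is the highest bidder, so Caleb wins.
Under the third-price rule, the price is the third-highest bid: £1700.

£1700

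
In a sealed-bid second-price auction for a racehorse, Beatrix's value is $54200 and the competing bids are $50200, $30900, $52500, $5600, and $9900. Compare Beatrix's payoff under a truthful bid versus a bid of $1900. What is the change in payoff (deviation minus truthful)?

The highest competing bid is $52500.
Bidding truthfully at $54200: Beatrix has the top bid, wins, and pays the second-highest bid $52500. Payoff = $54200 − $52500 = $1700.
Bidding $1900: the top bid is $52500 (a rival), so Beatrix loses. Payoff = $0.
Change = $0 − $1700 = -$1700.

-$1700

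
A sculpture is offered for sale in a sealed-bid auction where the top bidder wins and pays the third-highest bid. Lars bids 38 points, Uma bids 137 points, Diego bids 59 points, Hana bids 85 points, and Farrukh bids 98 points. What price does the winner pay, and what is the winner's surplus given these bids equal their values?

Price 85 points; surplus 52 points.

Bids in descending order: Uma 137 points; Farrukh 98 points; Hana 85 points; Diego 59 points; Lars 38 points.
Uma is the highest bidder, so Uma wins.
Under the third-price rule, the price is the third-highest bid: 85 points.
Surplus = 137 points − 85 points = 52 points.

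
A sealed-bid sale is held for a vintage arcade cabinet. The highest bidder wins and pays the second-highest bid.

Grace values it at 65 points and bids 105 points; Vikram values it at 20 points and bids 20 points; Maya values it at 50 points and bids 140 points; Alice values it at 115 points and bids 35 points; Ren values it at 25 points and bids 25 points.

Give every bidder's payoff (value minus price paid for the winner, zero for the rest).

Grace 0 points, Vikram 0 points, Maya -55 points, Alice 0 points, Ren 0 points.

Bids in descending order: Maya 140 points, then Grace 105 points, then Alice 35 points, then Ren 25 points, then Vikram 20 points.
Maya has the top bid and wins; the price is the second-highest bid, 105 points.
Maya's payoff = 50 points − 105 points = -55 points. All other bidders lose, so their payoff is 0.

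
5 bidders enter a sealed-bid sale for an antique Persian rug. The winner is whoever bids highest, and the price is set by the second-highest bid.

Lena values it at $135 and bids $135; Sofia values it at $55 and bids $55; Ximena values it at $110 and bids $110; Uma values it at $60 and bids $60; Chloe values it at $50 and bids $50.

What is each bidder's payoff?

Payoffs: Lena $25, Sofia $0, Ximena $0, Uma $0, Chloe $0.

Sorted high to low: Lena $135; Ximena $110; Uma $60; Sofia $55; Chloe $50.
Lena has the top bid and wins; the price is the second-highest bid, $110.
Lena's payoff = $135 − $110 = $25. All other bidders lose, so their payoff is 0.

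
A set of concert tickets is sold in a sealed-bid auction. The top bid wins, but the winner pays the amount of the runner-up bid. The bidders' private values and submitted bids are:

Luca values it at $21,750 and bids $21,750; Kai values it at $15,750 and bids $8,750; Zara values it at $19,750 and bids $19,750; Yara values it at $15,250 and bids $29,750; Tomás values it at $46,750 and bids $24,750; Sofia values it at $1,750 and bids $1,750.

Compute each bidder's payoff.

Bids in descending order: Yara $29,750 > Tomás $24,750 > Luca $21,750 > Zara $19,750 > Kai $8,750 > Sofia $1,750.
Yara has the top bid and wins; the price is the second-highest bid, $24,750.
Yara's payoff = $15,250 − $24,750 = -$9,500. All other bidders lose, so their payoff is 0.

Luca $0, Kai $0, Zara $0, Yara -$9,500, Tomás $0, Sofia $0.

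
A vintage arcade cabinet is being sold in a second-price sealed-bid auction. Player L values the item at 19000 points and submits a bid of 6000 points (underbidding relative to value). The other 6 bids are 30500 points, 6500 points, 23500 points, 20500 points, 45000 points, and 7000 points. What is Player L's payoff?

Highest competing bid: 45000 points.
Player L's bid 6000 points is not the highest, so Player L loses, pays nothing, and earns zero payoff.

Payoff = 0 points.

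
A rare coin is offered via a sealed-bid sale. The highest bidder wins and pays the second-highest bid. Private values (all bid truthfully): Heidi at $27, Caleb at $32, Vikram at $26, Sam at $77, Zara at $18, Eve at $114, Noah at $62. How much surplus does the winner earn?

Surplus = $37.

Ordered from highest: Eve $114 > Sam $77 > Noah $62 > Caleb $32 > Heidi $27 > Vikram $26 > Zara $18.
Eve wins with the top bid and pays the second-highest, $77.
Surplus = $114 − $77 = $37.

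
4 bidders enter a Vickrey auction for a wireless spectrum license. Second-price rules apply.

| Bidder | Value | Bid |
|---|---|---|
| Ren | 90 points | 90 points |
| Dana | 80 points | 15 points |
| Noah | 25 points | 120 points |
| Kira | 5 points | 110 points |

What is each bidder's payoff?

Ranking the bids: Noah 120 points, then Kira 110 points, then Ren 90 points, then Dana 15 points.
Noah has the top bid and wins; the price is the second-highest bid, 110 points.
Noah's payoff = 25 points − 110 points = -85 points. All other bidders lose, so their payoff is 0.

Ren 0 points, Dana 0 points, Noah -85 points, Kira 0 points.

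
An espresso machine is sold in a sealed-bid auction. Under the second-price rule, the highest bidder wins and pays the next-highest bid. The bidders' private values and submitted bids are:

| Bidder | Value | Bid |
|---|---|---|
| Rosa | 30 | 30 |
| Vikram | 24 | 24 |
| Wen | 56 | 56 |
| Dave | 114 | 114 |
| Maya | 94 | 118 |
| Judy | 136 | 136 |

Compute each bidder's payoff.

Ranking the bids: Judy 136, then Maya 118, then Dave 114, then Wen 56, then Rosa 30, then Vikram 24.
Judy has the top bid and wins; the price is the second-highest bid, 118.
Judy's payoff = 136 − 118 = 18. All other bidders lose, so their payoff is 0.

Rosa 0, Vikram 0, Wen 0, Dave 0, Maya 0, Judy 18.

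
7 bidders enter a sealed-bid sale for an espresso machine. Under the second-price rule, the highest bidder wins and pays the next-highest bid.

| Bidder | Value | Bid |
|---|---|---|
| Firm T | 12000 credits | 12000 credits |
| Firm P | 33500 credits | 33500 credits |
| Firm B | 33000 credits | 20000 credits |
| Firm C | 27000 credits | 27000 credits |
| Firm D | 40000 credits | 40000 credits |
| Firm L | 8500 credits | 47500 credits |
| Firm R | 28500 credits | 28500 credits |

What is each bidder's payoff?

Payoffs: Firm T 0 credits, Firm P 0 credits, Firm B 0 credits, Firm C 0 credits, Firm D 0 credits, Firm L -31500 credits, Firm R 0 credits.

Ranking the bids: Firm L 47500 credits, then Firm D 40000 credits, then Firm P 33500 credits, then Firm R 28500 credits, then Firm C 27000 credits, then Firm B 20000 credits, then Firm T 12000 credits.
Firm L has the top bid and wins; the price is the second-highest bid, 40000 credits.
Firm L's payoff = 8500 credits − 40000 credits = -31500 credits. All other bidders lose, so their payoff is 0.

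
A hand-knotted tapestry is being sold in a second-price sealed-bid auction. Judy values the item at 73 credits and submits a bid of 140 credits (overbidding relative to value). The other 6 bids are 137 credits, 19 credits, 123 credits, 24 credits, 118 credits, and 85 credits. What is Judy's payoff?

Highest competing bid: 137 credits.
Judy's bid 140 credits is the highest overall, so Judy wins and pays the second-highest bid, 137 credits.
Payoff = value − price = 73 credits − 137 credits = -64 credits.
Overbidding won the item at a price above value — truthful bidding would have avoided this loss.

-64 credits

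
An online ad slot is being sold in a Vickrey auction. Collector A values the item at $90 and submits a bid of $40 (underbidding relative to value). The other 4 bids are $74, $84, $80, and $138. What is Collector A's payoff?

Highest competing bid: $138.
Collector A's bid $40 is not the highest, so Collector A loses, pays nothing, and earns zero payoff.

Collector A's payoff: $0.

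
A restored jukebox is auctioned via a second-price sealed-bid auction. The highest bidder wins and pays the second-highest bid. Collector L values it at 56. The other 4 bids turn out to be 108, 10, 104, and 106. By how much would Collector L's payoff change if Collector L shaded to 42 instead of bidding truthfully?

Change in payoff: 0.

The highest competing bid is 108.
Bidding truthfully at 56: the top bid is 108 (a rival), so Collector L loses. Payoff = 0.
Bidding 42: the top bid is 108 (a rival), so Collector L loses. Payoff = 0.
Change = 0 − 0 = 0.
The bid only affects whether you win, not the price — here both bids land on the same side of the top rival bid, so the deviation is payoff-neutral.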